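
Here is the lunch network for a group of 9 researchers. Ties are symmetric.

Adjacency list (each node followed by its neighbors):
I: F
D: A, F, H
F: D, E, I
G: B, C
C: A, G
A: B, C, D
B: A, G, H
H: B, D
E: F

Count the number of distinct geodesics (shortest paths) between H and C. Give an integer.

The shortest distance is 3. The length-3 paths are: H–B–G–C; H–B–A–C; H–D–A–C.
That gives 3 distinct shortest paths.

3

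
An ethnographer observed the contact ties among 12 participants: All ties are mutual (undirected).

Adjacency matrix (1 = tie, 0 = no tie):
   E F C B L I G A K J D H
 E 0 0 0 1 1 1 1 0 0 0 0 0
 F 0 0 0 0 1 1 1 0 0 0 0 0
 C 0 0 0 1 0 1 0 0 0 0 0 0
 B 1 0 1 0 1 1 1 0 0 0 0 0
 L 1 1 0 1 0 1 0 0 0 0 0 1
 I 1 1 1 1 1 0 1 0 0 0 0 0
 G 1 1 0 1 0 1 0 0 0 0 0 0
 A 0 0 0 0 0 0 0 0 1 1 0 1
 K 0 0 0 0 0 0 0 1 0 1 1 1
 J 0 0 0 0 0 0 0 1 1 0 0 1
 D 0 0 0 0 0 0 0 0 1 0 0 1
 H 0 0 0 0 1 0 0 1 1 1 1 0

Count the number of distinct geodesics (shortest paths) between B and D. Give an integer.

The shortest distance is 3, and the only length-3 path is B–L–H–D. So there is exactly 1 shortest path.

1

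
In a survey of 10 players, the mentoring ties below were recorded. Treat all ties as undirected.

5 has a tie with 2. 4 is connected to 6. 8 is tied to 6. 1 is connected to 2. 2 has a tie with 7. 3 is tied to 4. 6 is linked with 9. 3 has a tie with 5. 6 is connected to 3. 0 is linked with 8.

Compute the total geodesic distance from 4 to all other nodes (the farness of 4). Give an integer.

Distances from 4: 0:3, 1:4, 2:3, 3:1, 5:2, 6:1, 7:4, 8:2, 9:2.
Sum = 3 + 4 + 3 + 1 + 2 + 1 + 4 + 2 + 2 = 22.

22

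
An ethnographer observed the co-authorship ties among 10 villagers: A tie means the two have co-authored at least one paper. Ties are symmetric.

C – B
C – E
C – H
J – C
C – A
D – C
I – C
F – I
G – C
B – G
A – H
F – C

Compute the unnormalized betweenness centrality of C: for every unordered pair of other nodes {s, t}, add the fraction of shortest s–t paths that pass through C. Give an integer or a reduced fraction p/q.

33

Pairs whose geodesics pass through C — J–A: 1; J–E: 1; J–G: 1; J–B: 1; J–H: 1; J–D: 1; J–F: 1; J–I: 1; A–E: 1; A–G: 1; A–B: 1; A–D: 1; A–F: 1; A–I: 1 … (+19 more pairs).
All other pairs contribute 0.
Summing the contributions gives betweenness(C) = 33.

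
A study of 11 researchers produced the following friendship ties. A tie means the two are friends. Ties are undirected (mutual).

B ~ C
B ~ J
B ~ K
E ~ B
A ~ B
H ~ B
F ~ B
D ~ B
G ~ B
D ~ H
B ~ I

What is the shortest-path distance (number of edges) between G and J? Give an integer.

2

One shortest route is G – B – J, which uses 2 edges, and G and J are not directly tied, so nothing shorter exists. So d(G,J) = 2.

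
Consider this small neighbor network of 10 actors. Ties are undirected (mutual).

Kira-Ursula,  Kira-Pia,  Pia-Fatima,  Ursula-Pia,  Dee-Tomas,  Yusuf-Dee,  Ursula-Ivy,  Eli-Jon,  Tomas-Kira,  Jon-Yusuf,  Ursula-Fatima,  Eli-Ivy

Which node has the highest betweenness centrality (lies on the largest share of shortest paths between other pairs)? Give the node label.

Ursula

Unnormalized betweenness of each node: Dee:37/6, Eli:41/6, Fatima:0, Ivy:53/6, Jon:29/6, Kira:61/6, Pia:11/6, Tomas:49/6, Ursula:38/3, Yusuf:9/2.
Ursula has the largest value, 38/3, making it the main broker — the node through which the most shortest paths run.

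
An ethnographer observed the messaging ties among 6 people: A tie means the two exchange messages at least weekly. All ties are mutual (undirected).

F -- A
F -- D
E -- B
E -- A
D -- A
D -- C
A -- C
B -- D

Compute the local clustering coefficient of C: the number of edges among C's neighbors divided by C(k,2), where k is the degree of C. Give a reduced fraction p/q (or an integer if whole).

C's neighbors: A and D (k = 2).
Possible neighbor pairs: C(2,2) = 1. Edges among them: A–D → e = 1.
Clustering(C) = 1/1.

1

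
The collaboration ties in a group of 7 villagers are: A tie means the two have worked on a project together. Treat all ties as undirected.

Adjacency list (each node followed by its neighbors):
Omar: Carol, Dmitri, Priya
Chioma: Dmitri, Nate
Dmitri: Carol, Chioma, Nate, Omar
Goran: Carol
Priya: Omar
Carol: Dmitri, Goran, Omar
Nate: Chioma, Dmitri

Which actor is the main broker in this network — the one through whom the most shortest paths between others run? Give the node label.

Unnormalized betweenness of each node: Carol:5, Chioma:0, Dmitri:8, Goran:0, Nate:0, Omar:5, Priya:0.
Dmitri has the largest value, 8, making it the main broker — the node through which the most shortest paths run.

Dmitri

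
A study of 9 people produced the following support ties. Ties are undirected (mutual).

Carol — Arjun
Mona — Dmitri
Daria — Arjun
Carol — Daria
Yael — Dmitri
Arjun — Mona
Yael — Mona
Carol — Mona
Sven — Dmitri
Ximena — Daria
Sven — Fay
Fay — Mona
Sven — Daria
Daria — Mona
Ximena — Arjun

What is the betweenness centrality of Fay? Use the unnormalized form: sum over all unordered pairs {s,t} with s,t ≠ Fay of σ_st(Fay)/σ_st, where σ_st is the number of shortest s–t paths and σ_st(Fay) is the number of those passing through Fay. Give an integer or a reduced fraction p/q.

Pairs whose geodesics pass through Fay — Mona–Sven: 1/3.
All other pairs contribute 0.
Summing the contributions gives betweenness(Fay) = 1/3.

1/3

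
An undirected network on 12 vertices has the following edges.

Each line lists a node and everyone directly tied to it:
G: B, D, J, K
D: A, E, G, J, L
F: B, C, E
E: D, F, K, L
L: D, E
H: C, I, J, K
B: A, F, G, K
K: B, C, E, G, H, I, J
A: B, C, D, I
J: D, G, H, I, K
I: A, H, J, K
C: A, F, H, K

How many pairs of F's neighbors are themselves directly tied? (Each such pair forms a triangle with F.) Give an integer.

0

F's neighbors are B, C, and E, but none of them are tied to each other, so no triangle contains F.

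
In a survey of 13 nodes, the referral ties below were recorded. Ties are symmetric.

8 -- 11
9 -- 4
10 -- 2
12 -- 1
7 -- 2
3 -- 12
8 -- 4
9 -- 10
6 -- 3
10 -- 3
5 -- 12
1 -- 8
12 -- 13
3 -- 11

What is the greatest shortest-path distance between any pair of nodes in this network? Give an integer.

5

Eccentricity of each node (its greatest distance to any other): 1:5, 2:4, 3:3, 4:4, 5:5, 6:4, 7:5, 8:5, 9:4, 10:3, 11:4, 12:4, 13:5.
The maximum eccentricity is 5, realized for instance by the pair 8–7 via 8 – 11 – 3 – 10 – 2 – 7. So the diameter is 5.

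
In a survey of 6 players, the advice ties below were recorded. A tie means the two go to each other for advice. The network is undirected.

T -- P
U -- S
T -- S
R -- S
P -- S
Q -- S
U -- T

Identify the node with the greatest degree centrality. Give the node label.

Degrees — P:2, Q:1, R:1, S:5, T:3, U:2.
The maximum is 5, attained only by S.

S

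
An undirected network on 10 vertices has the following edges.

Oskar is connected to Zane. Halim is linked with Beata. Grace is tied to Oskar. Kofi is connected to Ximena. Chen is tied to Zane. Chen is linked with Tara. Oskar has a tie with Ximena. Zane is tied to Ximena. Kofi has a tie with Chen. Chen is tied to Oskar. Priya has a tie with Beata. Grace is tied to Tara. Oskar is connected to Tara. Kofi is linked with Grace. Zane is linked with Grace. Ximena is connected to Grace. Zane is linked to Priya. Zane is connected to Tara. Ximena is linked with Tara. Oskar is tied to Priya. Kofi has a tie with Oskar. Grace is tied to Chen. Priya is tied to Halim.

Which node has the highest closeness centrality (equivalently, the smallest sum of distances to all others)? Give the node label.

Farness (sum of distances to all others) for each node — Beata:21, Chen:15, Grace:14, Halim:21, Kofi:16, Oskar:11, Priya:14, Tara:15, Ximena:15, Zane:12.
The smallest farness is 11, for Oskar, so Oskar has the highest closeness.

Oskar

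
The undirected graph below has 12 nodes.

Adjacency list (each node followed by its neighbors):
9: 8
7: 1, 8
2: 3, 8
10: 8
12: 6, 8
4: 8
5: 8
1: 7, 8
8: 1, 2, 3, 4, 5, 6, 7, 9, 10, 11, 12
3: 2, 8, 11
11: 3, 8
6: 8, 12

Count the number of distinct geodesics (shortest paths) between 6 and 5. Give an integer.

The shortest distance is 2, and the only length-2 path is 6–8–5. So there is exactly 1 shortest path.

1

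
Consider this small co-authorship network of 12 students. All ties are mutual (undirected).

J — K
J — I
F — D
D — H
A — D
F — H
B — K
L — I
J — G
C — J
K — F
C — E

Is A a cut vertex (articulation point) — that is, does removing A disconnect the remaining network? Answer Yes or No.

Even without A, every remaining node can still reach every other (the residual graph is connected), so A is not a cut vertex.

No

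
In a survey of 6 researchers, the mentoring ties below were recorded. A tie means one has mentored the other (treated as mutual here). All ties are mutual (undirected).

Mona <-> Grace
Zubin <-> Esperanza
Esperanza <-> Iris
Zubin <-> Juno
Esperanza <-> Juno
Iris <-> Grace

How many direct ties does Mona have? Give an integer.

1

Mona is directly tied to Grace. That is 1 neighbor, so the degree of Mona is 1.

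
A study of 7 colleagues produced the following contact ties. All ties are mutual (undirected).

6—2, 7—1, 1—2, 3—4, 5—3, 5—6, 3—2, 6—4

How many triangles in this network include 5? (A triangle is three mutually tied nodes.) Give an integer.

5's neighbors are 3 and 6, but none of them are tied to each other, so no triangle contains 5.

0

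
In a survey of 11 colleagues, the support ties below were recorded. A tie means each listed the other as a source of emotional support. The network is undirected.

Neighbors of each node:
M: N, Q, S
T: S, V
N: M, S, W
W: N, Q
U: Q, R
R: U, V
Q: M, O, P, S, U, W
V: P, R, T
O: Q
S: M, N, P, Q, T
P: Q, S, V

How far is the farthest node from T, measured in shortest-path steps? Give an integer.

Distances from T: M:2, N:2, O:3, P:2, Q:2, R:2, S:1, U:3, V:1, W:3.
The largest is 3 (to U, W, and O), so the eccentricity of T is 3.

3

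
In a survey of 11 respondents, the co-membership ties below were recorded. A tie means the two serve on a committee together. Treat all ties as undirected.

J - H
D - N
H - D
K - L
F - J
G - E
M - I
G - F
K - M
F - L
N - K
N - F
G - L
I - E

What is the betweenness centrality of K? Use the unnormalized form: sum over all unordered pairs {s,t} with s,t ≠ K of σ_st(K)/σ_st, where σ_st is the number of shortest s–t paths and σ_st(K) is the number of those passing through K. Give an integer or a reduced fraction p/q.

21/2

Pairs whose geodesics pass through K — D–L: 1/2; D–I: 1; D–M: 1; H–I: 1/2; H–M: 1; J–M: 2/2; F–M: 2/2; L–I: 1/2; L–M: 1; L–N: 1/2; G–M: 1/2; I–N: 1; M–N: 1.
All other pairs contribute 0.
Summing the contributions gives betweenness(K) = 21/2.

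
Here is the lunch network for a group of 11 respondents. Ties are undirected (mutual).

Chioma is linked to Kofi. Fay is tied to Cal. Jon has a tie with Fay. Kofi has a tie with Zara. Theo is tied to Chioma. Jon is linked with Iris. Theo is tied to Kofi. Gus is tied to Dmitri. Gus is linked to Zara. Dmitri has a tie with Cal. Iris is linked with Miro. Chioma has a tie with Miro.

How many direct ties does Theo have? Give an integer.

2

Theo is directly tied to Chioma and Kofi. That is 2 neighbors, so the degree of Theo is 2.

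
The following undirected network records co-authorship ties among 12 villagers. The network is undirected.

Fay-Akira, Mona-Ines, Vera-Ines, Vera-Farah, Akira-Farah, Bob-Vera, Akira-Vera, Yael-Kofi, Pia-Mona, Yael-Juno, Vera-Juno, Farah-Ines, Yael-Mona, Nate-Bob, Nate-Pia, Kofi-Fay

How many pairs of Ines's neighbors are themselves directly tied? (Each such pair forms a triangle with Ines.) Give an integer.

1

Ines's neighbors: Farah, Mona, and Vera.
Neighbor pairs that are themselves tied: Ines–Farah–Vera. Each forms one triangle with Ines, for 1 in total.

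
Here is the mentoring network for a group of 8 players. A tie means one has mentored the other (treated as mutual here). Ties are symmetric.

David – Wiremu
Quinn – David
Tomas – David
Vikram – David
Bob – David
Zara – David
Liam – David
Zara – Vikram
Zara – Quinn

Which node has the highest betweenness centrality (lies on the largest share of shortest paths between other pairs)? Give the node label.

David

Unnormalized betweenness of each node: Bob:0, David:37/2, Liam:0, Quinn:0, Tomas:0, Vikram:0, Wiremu:0, Zara:1/2.
David has the largest value, 37/2, making it the main broker — the node through which the most shortest paths run.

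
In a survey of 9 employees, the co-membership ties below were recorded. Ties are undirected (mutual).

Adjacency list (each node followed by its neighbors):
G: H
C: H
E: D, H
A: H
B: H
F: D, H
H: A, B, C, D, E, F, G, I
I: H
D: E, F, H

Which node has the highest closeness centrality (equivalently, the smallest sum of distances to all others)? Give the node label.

H

Farness (sum of distances to all others) for each node — A:15, B:15, C:15, D:13, E:14, F:14, G:15, H:8, I:15.
The smallest farness is 8, for H, so H has the highest closeness.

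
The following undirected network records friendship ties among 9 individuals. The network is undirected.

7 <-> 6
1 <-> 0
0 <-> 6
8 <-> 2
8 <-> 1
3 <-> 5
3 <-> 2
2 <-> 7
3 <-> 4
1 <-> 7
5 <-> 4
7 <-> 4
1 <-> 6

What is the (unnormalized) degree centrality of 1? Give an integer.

1 is directly tied to 0, 6, 7, and 8. That is 4 neighbors, so the degree of 1 is 4.

4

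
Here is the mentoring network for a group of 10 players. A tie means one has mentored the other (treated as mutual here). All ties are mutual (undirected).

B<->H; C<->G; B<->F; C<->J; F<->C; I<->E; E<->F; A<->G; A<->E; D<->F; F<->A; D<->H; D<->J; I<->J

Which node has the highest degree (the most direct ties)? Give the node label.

F

Degrees — A:3, B:2, C:3, D:3, E:3, F:5, G:2, H:2, I:2, J:3.
The maximum is 5, attained only by F.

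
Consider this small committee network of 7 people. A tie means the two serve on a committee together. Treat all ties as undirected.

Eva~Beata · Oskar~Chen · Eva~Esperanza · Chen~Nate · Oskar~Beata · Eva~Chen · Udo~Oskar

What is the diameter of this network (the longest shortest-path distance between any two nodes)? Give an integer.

4

Eccentricity of each node (its greatest distance to any other): Beata:3, Chen:2, Esperanza:4, Eva:3, Nate:3, Oskar:3, Udo:4.
The maximum eccentricity is 4, realized for instance by the pair Esperanza–Udo via Esperanza – Eva – Beata – Oskar – Udo. So the diameter is 4.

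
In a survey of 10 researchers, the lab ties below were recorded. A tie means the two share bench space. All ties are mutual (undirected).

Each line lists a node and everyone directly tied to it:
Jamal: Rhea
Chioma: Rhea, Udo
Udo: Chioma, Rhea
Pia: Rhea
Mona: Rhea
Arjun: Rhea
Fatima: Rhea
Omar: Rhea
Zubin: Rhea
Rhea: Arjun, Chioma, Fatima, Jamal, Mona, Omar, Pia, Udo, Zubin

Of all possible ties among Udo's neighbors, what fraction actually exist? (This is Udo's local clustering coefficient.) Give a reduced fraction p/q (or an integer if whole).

Udo's neighbors: Chioma and Rhea (k = 2).
Possible neighbor pairs: C(2,2) = 1. Edges among them: Chioma–Rhea → e = 1.
Clustering(Udo) = 1/1.

1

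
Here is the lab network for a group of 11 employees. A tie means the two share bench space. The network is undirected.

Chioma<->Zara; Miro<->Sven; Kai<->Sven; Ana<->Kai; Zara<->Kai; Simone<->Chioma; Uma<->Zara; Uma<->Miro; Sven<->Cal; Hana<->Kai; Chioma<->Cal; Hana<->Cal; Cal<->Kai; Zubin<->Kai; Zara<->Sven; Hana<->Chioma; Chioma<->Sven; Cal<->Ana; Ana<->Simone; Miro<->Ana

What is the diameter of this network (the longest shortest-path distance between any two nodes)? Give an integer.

3

Eccentricity of each node (its greatest distance to any other): Ana:2, Cal:3, Chioma:3, Hana:3, Kai:2, Miro:3, Simone:3, Sven:2, Uma:3, Zara:2, Zubin:3.
The maximum eccentricity is 3, realized for instance by the pair Chioma–Zubin via Chioma – Sven – Kai – Zubin. So the diameter is 3.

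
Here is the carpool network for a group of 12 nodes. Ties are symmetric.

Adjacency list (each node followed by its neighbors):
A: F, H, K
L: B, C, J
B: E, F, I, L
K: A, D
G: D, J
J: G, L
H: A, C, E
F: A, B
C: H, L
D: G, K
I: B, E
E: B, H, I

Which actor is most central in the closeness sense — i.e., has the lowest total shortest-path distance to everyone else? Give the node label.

B

Farness (sum of distances to all others) for each node — A:24, B:22, C:26, D:32, E:25, F:25, G:31, H:23, I:30, J:27, K:28, L:23.
The smallest farness is 22, for B, so B has the highest closeness.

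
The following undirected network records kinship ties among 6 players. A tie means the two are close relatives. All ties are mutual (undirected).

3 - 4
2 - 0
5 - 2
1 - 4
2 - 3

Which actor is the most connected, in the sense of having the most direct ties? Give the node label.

Degrees — 0:1, 1:1, 2:3, 3:2, 4:2, 5:1.
The maximum is 3, attained only by 2.

2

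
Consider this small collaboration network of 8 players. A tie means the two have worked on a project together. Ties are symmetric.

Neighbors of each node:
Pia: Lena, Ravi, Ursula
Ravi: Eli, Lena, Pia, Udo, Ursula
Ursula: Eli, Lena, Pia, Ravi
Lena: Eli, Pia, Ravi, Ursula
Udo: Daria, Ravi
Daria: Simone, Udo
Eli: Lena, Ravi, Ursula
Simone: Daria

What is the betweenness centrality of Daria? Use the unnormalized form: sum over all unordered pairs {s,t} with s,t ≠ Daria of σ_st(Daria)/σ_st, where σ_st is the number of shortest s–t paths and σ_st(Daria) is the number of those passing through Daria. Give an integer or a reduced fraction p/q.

6

Pairs whose geodesics pass through Daria — Udo–Simone: 1; Simone–Ravi: 1; Simone–Pia: 1; Simone–Ursula: 1; Simone–Eli: 1; Simone–Lena: 1.
All other pairs contribute 0.
Summing the contributions gives betweenness(Daria) = 6.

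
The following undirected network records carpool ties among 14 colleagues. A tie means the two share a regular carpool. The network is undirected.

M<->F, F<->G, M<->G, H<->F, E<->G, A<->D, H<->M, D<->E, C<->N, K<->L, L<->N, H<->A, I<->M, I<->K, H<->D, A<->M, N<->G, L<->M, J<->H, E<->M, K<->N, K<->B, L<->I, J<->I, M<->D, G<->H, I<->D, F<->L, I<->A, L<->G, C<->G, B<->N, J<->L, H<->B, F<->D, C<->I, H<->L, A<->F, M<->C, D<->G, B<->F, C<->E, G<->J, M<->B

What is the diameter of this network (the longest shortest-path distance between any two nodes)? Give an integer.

3

Eccentricity of each node (its greatest distance to any other): A:3, B:2, C:2, D:2, E:3, F:2, G:2, H:2, I:2, J:2, K:3, L:2, M:2, N:3.
The maximum eccentricity is 3, realized for instance by the pair A–N via A – H – G – N. So the diameter is 3.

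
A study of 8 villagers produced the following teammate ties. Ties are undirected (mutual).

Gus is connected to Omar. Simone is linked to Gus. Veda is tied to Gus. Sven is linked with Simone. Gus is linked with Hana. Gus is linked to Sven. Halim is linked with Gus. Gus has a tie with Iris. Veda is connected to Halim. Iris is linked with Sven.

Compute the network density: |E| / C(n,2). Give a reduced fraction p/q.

5/14

There are 10 edges and 8 nodes, so the maximum possible is C(8,2) = 28.
Density = 10/28 = 5/14.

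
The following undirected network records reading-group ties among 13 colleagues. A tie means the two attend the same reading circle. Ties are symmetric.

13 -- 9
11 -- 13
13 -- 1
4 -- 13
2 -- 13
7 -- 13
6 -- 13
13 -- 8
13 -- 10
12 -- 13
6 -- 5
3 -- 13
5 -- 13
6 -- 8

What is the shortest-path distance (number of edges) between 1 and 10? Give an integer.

One shortest route is 1 – 13 – 10, which uses 2 edges, and 1 and 10 are not directly tied, so nothing shorter exists. So d(1,10) = 2.

2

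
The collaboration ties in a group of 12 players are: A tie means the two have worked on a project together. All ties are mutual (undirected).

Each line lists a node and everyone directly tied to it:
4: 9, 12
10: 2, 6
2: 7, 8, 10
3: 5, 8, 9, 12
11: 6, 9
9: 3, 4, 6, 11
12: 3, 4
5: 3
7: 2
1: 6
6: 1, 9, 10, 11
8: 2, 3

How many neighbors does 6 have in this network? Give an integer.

4

6 is directly tied to 1, 9, 10, and 11. That is 4 neighbors, so the degree of 6 is 4.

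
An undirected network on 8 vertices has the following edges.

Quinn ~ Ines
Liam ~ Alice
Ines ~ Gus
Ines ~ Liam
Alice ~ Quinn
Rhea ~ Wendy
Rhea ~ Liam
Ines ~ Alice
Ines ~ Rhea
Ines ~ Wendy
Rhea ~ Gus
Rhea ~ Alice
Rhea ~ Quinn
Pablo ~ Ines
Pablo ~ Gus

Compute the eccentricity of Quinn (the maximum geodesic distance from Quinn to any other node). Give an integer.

Distances from Quinn: Alice:1, Gus:2, Ines:1, Liam:2, Pablo:2, Rhea:1, Wendy:2.
The largest is 2 (to Wendy, Pablo, Liam, and Gus), so the eccentricity of Quinn is 2.

2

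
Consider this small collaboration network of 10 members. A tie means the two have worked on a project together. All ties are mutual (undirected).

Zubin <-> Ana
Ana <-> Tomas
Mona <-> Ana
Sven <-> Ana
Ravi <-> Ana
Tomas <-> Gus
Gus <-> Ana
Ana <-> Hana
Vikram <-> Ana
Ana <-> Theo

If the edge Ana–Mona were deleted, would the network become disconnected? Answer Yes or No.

Without the Ana–Mona edge there is no alternate route between Ana and Mona, so the network disconnects. It is a bridge.

Yes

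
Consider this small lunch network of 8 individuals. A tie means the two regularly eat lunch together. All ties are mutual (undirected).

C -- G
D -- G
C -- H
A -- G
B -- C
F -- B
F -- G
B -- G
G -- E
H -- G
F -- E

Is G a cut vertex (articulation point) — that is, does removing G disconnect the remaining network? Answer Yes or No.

Yes

Removing G leaves {B, C, E, F, and H} with no path to {A}, so the network splits into 3 components. G is a cut vertex.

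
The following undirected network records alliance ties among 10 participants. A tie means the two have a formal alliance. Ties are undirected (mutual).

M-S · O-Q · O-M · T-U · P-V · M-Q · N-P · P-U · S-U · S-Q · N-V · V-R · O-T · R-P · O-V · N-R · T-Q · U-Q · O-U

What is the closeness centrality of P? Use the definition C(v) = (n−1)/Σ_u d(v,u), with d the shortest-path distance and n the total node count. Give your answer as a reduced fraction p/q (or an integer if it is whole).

Distances from P: M:3, N:1, O:2, Q:2, R:1, S:2, T:2, U:1, V:1. Sum = 15.
n = 10, so closeness = 9/15 = 3/5.

3/5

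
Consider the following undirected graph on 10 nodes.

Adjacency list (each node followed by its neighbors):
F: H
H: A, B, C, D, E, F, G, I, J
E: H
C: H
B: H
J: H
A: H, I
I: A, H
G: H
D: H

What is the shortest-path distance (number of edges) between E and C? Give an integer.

2

One shortest route is E – H – C, which uses 2 edges, and E and C are not directly tied, so nothing shorter exists. So d(E,C) = 2.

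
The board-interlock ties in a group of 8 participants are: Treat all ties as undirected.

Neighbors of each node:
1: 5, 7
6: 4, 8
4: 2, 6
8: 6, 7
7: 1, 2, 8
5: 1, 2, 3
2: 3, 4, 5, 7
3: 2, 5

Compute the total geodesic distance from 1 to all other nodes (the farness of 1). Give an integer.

Distances from 1: 2:2, 3:2, 4:3, 5:1, 6:3, 7:1, 8:2.
Sum = 2 + 2 + 3 + 1 + 3 + 1 + 2 = 14.

14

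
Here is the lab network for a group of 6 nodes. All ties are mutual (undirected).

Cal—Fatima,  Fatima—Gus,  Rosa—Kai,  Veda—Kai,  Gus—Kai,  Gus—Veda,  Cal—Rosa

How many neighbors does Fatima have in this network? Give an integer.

2

Fatima is directly tied to Cal and Gus. That is 2 neighbors, so the degree of Fatima is 2.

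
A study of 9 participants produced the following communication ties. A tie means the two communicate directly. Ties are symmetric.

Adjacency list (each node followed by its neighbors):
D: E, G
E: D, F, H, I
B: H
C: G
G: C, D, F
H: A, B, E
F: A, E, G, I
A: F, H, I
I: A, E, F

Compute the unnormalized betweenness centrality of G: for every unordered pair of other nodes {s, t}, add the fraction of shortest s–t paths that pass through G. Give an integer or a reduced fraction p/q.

31/4

Pairs whose geodesics pass through G — D–F: 1/2; D–A: 1/4; D–C: 1; F–C: 1; I–C: 1; A–C: 1; C–E: 2/2; C–H: 3/3; C–B: 3/3.
All other pairs contribute 0.
Summing the contributions gives betweenness(G) = 31/4.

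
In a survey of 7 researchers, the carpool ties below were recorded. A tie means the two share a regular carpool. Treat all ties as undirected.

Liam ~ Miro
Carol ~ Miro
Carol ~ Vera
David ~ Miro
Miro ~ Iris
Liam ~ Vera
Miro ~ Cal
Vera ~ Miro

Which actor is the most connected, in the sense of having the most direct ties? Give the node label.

Degrees — Cal:1, Carol:2, David:1, Iris:1, Liam:2, Miro:6, Vera:3.
The maximum is 6, attained only by Miro.

Miro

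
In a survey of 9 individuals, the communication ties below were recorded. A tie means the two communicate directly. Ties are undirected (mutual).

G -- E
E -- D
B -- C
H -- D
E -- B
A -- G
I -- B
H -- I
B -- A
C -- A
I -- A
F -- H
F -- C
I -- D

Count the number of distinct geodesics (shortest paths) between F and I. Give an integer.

The shortest distance is 2, and the only length-2 path is F–H–I. So there is exactly 1 shortest path.

1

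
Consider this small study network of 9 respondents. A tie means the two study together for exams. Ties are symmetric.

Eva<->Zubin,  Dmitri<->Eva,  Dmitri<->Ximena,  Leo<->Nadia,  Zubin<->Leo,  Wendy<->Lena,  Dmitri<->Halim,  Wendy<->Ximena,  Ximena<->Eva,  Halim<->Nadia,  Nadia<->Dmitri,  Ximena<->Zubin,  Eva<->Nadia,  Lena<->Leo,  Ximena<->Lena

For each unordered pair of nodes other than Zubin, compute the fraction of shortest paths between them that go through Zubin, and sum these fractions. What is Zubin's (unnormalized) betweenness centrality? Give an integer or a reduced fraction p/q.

1

Pairs whose geodesics pass through Zubin — Eva–Leo: 1/2; Leo–Ximena: 1/2.
All other pairs contribute 0.
Summing the contributions gives betweenness(Zubin) = 1.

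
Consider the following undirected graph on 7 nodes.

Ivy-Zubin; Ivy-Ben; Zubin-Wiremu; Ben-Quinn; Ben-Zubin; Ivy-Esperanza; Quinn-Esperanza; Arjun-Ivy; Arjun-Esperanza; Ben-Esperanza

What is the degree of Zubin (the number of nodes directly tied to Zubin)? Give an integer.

3

Zubin is directly tied to Ben, Ivy, and Wiremu. That is 3 neighbors, so the degree of Zubin is 3.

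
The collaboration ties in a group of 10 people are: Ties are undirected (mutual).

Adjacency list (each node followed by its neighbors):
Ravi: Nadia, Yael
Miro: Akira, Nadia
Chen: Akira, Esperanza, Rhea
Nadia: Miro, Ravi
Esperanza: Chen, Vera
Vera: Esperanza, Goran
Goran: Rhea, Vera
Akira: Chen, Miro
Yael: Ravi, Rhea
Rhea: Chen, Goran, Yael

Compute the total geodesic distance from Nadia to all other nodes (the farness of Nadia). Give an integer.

Distances from Nadia: Akira:2, Chen:3, Esperanza:4, Goran:4, Miro:1, Ravi:1, Rhea:3, Vera:5, Yael:2.
Sum = 2 + 3 + 4 + 4 + 1 + 1 + 3 + 5 + 2 = 25.

25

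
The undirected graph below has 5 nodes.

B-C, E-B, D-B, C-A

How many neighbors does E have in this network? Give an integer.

1

E is directly tied to B. That is 1 neighbor, so the degree of E is 1.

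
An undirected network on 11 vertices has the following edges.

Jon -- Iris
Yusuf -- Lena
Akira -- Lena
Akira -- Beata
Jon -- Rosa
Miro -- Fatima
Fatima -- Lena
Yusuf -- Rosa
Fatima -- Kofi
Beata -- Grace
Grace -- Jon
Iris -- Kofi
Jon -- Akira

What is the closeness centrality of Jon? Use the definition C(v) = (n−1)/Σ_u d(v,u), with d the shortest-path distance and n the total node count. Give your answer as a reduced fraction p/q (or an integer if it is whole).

Distances from Jon: Akira:1, Beata:2, Fatima:3, Grace:1, Iris:1, Kofi:2, Lena:2, Miro:4, Rosa:1, Yusuf:2. Sum = 19.
n = 11, so closeness = 10/19.

10/19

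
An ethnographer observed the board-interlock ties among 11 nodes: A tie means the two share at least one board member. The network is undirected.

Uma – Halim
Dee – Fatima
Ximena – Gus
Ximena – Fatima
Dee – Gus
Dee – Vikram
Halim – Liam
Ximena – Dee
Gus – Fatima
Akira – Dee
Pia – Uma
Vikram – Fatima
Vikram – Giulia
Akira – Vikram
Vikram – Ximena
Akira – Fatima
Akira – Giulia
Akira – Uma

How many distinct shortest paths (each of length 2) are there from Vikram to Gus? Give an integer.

3

The shortest distance is 2. The length-2 paths are: Vikram–Dee–Gus; Vikram–Fatima–Gus; Vikram–Ximena–Gus.
That gives 3 distinct shortest paths.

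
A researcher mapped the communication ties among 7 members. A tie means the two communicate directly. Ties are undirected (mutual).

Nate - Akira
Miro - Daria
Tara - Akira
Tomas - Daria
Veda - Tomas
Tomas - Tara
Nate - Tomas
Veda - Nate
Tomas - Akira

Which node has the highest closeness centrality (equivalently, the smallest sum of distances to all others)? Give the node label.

Farness (sum of distances to all others) for each node — Akira:10, Daria:10, Miro:15, Nate:10, Tara:11, Tomas:7, Veda:11.
The smallest farness is 7, for Tomas, so Tomas has the highest closeness.

Tomas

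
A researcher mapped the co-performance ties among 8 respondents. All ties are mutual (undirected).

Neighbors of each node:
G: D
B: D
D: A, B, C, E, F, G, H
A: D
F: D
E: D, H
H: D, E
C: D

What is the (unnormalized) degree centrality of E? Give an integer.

E is directly tied to D and H. That is 2 neighbors, so the degree of E is 2.

2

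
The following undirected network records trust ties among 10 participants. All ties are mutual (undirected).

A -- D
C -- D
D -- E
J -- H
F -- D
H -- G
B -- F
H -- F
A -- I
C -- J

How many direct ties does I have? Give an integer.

I is directly tied to A. That is 1 neighbor, so the degree of I is 1.

1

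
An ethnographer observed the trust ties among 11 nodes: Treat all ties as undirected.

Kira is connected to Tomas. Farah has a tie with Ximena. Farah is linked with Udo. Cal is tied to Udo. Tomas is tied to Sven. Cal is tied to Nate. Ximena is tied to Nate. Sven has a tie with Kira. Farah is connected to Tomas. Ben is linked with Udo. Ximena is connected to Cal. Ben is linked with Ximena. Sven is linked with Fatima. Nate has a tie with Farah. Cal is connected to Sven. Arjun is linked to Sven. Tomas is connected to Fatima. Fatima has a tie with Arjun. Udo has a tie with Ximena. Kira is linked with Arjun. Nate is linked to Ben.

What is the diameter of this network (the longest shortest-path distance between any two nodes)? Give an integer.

Eccentricity of each node (its greatest distance to any other): Arjun:4, Ben:4, Cal:2, Farah:3, Fatima:4, Kira:4, Nate:3, Sven:3, Tomas:3, Udo:3, Ximena:3.
The maximum eccentricity is 4, realized for instance by the pair Kira–Ben via Kira – Tomas – Farah – Udo – Ben. So the diameter is 4.

4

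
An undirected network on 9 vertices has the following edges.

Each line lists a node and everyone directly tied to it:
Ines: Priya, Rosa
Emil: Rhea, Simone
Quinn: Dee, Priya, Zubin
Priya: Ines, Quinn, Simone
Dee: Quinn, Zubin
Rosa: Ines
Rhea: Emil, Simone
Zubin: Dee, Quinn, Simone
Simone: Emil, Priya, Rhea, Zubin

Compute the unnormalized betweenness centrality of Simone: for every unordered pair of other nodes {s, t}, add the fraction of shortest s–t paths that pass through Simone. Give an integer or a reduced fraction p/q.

27/2

Pairs whose geodesics pass through Simone — Quinn–Emil: 2/2; Quinn–Rhea: 2/2; Ines–Zubin: 1/2; Ines–Emil: 1; Ines–Rhea: 1; Priya–Zubin: 1/2; Priya–Emil: 1; Priya–Rhea: 1; Dee–Emil: 1; Dee–Rhea: 1; Zubin–Emil: 1; Zubin–Rosa: 1/2; Zubin–Rhea: 1; Emil–Rosa: 1 … (+1 more pairs).
All other pairs contribute 0.
Summing the contributions gives betweenness(Simone) = 27/2.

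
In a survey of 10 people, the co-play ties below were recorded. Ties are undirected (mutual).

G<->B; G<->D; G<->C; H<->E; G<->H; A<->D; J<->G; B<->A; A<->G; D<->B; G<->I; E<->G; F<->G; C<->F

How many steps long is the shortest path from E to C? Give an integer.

One shortest route is E – G – C, which uses 2 edges, and E and C are not directly tied, so nothing shorter exists. So d(E,C) = 2.

2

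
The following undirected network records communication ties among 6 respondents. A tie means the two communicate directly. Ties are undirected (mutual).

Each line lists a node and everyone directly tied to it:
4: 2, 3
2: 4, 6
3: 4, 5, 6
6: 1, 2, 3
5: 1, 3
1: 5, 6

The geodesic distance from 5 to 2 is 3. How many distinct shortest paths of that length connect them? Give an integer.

The shortest distance is 3. The length-3 paths are: 5–1–6–2; 5–3–6–2; 5–3–4–2.
That gives 3 distinct shortest paths.

3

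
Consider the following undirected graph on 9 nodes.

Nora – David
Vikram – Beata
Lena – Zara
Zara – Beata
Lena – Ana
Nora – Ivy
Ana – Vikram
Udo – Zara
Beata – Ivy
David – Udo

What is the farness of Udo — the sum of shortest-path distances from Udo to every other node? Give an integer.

17

Distances from Udo: Ana:3, Beata:2, David:1, Ivy:3, Lena:2, Nora:2, Vikram:3, Zara:1.
Sum = 3 + 2 + 1 + 3 + 2 + 2 + 3 + 1 = 17.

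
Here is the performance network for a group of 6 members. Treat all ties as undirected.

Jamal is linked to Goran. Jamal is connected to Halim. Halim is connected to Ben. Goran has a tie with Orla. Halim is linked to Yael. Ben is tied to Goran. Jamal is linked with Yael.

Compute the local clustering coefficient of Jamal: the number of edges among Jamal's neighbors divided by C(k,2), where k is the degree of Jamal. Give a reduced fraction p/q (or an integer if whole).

Jamal's neighbors: Goran, Halim, and Yael (k = 3).
Possible neighbor pairs: C(3,2) = 3. Edges among them: Halim–Yael → e = 1.
Clustering(Jamal) = 1/3.

1/3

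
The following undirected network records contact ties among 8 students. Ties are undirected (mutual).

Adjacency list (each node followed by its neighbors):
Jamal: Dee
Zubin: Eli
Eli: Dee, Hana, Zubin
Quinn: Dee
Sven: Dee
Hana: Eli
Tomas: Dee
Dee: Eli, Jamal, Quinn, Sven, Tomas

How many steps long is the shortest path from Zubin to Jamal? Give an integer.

One shortest route is Zubin – Eli – Dee – Jamal, which uses 3 edges, and at distance 2 from Zubin we only reach {Dee, Hana}, which does not include Jamal. So d(Zubin,Jamal) = 3.

3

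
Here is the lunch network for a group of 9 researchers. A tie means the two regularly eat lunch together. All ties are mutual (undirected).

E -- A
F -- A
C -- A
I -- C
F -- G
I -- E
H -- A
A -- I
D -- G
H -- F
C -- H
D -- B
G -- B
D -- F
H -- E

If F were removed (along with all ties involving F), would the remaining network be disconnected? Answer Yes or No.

Yes

Removing F leaves {A, C, E, H, and I} with no path to {B, D, and G}, so the network splits into 2 components. F is a cut vertex.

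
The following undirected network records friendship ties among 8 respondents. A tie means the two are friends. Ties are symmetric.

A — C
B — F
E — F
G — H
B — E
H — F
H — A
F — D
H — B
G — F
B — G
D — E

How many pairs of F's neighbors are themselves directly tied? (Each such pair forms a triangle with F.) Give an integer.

5

F's neighbors: B, D, E, G, and H.
Neighbor pairs that are themselves tied: F–B–E; F–B–G; F–B–H; F–D–E; F–G–H. Each forms one triangle with F, for 5 in total.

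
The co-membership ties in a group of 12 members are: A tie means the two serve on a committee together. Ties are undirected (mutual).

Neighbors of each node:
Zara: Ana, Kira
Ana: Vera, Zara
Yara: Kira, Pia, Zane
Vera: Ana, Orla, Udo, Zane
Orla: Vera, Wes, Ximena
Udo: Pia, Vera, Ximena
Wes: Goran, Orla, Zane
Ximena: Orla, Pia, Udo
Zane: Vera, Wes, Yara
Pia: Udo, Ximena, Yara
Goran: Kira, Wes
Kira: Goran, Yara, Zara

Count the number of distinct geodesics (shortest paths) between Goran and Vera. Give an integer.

The shortest distance is 3. The length-3 paths are: Goran–Wes–Zane–Vera; Goran–Wes–Orla–Vera.
That gives 2 distinct shortest paths.

2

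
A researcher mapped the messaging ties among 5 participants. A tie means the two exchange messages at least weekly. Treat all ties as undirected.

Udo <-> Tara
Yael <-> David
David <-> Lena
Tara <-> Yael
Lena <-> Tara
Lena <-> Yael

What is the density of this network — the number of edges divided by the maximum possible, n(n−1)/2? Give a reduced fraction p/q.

3/5

There are 6 edges and 5 nodes, so the maximum possible is C(5,2) = 10.
Density = 6/10 = 3/5.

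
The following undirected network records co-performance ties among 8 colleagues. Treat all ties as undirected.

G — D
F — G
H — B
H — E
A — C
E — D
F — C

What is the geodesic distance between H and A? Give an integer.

One shortest route is H – E – D – G – F – C – A, which uses 6 edges, and at distance 5 from H we only reach {C}, which does not include A. So d(H,A) = 6.

6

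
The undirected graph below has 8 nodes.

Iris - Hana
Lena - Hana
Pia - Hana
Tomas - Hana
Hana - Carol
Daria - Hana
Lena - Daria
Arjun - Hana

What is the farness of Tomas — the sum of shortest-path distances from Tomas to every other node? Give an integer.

13

Distances from Tomas: Arjun:2, Carol:2, Daria:2, Hana:1, Iris:2, Lena:2, Pia:2.
Sum = 2 + 2 + 2 + 1 + 2 + 2 + 2 = 13.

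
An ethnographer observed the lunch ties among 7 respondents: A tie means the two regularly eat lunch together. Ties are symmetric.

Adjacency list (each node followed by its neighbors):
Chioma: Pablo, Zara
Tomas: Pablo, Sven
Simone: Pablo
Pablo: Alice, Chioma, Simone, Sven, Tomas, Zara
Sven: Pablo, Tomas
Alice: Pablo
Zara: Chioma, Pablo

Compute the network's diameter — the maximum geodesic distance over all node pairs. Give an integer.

Eccentricity of each node (its greatest distance to any other): Alice:2, Chioma:2, Pablo:1, Simone:2, Sven:2, Tomas:2, Zara:2.
The maximum eccentricity is 2, realized for instance by the pair Tomas–Simone via Tomas – Pablo – Simone. So the diameter is 2.

2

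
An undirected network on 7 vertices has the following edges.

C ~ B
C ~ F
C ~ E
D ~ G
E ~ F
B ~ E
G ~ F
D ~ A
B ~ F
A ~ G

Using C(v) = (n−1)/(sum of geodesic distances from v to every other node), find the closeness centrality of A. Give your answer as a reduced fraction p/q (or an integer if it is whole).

6/13

Distances from A: B:3, C:3, D:1, E:3, F:2, G:1. Sum = 13.
n = 7, so closeness = 6/13.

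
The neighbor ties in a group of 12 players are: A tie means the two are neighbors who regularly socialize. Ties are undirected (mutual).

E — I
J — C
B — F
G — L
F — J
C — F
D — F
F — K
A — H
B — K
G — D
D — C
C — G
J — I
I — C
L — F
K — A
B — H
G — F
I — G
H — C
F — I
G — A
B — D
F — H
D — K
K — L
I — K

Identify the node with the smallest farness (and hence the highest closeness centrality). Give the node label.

Farness (sum of distances to all others) for each node — A:21, B:19, C:16, D:18, E:26, F:13, G:16, H:19, I:16, J:20, K:16, L:20.
The smallest farness is 13, for F, so F has the highest closeness.

F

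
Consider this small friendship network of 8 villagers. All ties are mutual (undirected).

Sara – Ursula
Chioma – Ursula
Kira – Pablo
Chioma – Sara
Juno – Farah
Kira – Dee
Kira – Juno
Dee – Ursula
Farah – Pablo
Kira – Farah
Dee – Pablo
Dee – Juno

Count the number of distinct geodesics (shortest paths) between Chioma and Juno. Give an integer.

The shortest distance is 3, and the only length-3 path is Chioma–Ursula–Dee–Juno. So there is exactly 1 shortest path.

1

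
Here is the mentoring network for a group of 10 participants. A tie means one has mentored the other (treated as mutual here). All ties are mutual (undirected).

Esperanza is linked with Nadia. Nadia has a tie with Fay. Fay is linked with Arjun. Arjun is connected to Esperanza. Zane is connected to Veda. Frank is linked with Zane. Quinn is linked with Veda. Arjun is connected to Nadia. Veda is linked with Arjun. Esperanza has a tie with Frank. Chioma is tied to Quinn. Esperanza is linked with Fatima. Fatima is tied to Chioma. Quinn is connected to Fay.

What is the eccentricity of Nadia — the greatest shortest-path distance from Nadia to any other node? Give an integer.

Distances from Nadia: Arjun:1, Chioma:3, Esperanza:1, Fatima:2, Fay:1, Frank:2, Quinn:2, Veda:2, Zane:3.
The largest is 3 (to Chioma and Zane), so the eccentricity of Nadia is 3.

3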